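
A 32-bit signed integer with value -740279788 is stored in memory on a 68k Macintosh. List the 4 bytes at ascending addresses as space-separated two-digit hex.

D3 E0 3A 14

Two's complement of -740279788 in 32 bits: 740279788 = 0x2C1FC5EC; invert → 0xD3E03A13; add 1 → 0xD3E03A14.
Split into bytes (most-significant first): D3 E0 3A 14.
In big-endian order the high byte comes first in memory.
So the memory order matches the most-significant-first order: D3 E0 3A 14.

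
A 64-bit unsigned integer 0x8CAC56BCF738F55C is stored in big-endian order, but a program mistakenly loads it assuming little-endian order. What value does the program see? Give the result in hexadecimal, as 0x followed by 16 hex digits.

Stored big-endian, the bytes at ascending addresses are 8C AC 56 BC F7 38 F5 5C.
Read back as little-endian, the first byte is least significant, giving 0x5CF538F7BC56AC8C.

0x5CF538F7BC56AC8C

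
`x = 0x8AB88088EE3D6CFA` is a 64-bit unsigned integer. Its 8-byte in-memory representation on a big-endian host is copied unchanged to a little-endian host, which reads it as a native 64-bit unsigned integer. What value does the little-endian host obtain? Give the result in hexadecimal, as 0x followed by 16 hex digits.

0xFA6C3DEE8880B88A

Stored big-endian, the bytes at ascending addresses are 8A B8 80 88 EE 3D 6C FA.
Read back as little-endian, the first byte is least significant, giving 0xFA6C3DEE8880B88A.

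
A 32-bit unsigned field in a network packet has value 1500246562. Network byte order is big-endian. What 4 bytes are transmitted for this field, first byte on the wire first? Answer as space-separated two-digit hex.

1500246562 in hexadecimal, padded to 32 bits, is 0x596BF222.
Split into bytes (most-significant first): 59 6B F2 22.
Big-endian stores the most-significant byte at the lowest address.
So the memory order matches the most-significant-first order: 59 6B F2 22.

59 6B F2 22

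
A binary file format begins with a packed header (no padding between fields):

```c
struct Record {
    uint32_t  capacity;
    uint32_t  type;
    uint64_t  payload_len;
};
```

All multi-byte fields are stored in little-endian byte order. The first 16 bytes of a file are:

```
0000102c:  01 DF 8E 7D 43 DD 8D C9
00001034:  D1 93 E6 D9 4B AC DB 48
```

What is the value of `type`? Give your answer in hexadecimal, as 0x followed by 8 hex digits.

`type` follows `capacity` (4 bytes), so it starts at byte offset 4 and occupies 4 bytes.
Bytes at offsets 4..7: 43 DD 8D C9.
Little-endian stores the least-significant byte at the lowest address.
Reassemble most-significant byte first: C9 8D DD 43 → 0xC98DDD43.

0xC98DDD43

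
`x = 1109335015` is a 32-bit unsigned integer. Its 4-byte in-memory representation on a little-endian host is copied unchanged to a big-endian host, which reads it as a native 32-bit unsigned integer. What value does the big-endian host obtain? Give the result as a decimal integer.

3877314370

1109335015 in 32-bit hexadecimal is 0x421F1BE7.
Stored little-endian, the bytes at ascending addresses are E7 1B 1F 42.
Read back as big-endian, the last byte is least significant, giving 0xE71B1F42.
0xE71B1F42 = 3877314370.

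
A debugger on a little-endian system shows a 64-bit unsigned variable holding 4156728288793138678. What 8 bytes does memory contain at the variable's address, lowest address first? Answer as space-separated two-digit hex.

F6 15 55 F9 5A AA AF 39

4156728288793138678 in hexadecimal, padded to 64 bits, is 0x39AFAA5AF95515F6.
Split into bytes (most-significant first): 39 AF AA 5A F9 55 15 F6.
In little-endian order the low byte comes first in memory.
So at ascending addresses the bytes are F6 15 55 F9 5A AA AF 39.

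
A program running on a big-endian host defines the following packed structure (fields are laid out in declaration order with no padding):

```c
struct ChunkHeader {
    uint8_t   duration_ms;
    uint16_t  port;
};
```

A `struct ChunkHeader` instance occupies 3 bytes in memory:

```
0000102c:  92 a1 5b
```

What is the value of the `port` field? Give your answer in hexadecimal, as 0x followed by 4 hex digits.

0xA15B

`port` follows `duration_ms` (1 byte), so it starts at byte offset 1 and occupies 2 bytes.
Bytes at offsets 1..2: A1 5B.
In big-endian order the high byte comes first in memory.
The bytes are already most-significant first: 0xA15B.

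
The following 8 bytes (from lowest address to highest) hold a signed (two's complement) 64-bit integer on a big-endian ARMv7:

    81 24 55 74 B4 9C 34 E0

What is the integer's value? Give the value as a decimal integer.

In big-endian order the high byte comes first in memory.
The bytes are already most-significant first: 0x81245574B49C34E0.
Top bit is set, so as a signed 64-bit value this is 0x81245574B49C34E0 − 2^64 = -9141087383920560928.

-9141087383920560928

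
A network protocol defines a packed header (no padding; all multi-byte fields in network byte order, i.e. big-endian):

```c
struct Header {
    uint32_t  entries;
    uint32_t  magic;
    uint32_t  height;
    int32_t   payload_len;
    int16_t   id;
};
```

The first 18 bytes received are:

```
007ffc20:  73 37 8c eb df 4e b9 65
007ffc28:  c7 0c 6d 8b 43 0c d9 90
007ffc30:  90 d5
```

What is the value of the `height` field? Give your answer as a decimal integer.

`height` follows `entries` (4 B), `magic` (4 B), so it starts at offset 4 + 4 = 8 and occupies 4 bytes.
Bytes at offsets 8..11: C7 0C 6D 8B.
Big-endian: lowest address holds the most-significant byte.
The bytes are already most-significant first: 0xC70C6D8B.
0xC70C6D8B = 3339480459.

3339480459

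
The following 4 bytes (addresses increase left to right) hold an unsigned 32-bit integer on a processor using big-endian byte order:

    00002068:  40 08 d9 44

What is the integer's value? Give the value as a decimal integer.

Big-endian: lowest address holds the most-significant byte.
The bytes are already most-significant first: 0x4008D944.
0x4008D944 = 1074321732.

1074321732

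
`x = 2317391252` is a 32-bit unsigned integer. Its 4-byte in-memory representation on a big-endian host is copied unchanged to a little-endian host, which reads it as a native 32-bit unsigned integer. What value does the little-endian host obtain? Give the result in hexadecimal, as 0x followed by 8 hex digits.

2317391252 in 32-bit hexadecimal is 0x8A209594.
Stored big-endian, the bytes at ascending addresses are 8A 20 95 94.
Read back as little-endian, the first byte is least significant, giving 0x9495208A.

0x9495208A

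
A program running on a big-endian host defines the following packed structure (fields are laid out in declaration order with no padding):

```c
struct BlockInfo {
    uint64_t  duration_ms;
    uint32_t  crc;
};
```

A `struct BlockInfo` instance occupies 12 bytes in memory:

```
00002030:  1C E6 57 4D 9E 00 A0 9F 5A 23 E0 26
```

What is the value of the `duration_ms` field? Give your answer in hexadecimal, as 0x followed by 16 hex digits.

`duration_ms` is the first field, at byte offset 0, occupying 8 bytes.
Bytes at offsets 0..7: 1C E6 57 4D 9E 00 A0 9F.
Big-endian: lowest address holds the most-significant byte.
The bytes are already most-significant first: 0x1CE6574D9E00A09F.

0x1CE6574D9E00A09F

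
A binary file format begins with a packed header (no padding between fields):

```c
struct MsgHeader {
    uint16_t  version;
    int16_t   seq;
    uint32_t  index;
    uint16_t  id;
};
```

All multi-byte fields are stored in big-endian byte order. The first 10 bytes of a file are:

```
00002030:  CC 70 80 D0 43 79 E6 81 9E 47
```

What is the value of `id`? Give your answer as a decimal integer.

`id` follows `version` (2 B), `seq` (2 B), `index` (4 B), so it starts at offset 2 + 2 + 4 = 8 and occupies 2 bytes.
Bytes at offsets 8..9: 9E 47.
In big-endian order the high byte comes first in memory.
The bytes are already most-significant first: 0x9E47.
0x9E47 = 40519.

40519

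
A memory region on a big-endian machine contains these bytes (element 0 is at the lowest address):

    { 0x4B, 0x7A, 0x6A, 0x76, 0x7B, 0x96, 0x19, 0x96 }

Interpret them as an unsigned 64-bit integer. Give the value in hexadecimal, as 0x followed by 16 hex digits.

Big-endian stores the most-significant byte at the lowest address.
The bytes are already most-significant first: 0x4B7A6A767B961996.

0x4B7A6A767B961996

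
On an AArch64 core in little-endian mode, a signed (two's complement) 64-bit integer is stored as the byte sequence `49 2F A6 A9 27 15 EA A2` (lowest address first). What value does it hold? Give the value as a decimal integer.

-6707525434920784055

Little-endian stores the least-significant byte at the lowest address.
Reassemble most-significant byte first: A2 EA 15 27 A9 A6 2F 49 → 0xA2EA1527A9A62F49.
Top bit is set, so as a signed 64-bit value this is 0xA2EA1527A9A62F49 − 2^64 = -6707525434920784055.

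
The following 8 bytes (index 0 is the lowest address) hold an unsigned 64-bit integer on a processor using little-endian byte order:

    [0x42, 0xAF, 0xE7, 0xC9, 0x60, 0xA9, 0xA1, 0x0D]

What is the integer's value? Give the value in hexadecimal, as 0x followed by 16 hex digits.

0x0DA1A960C9E7AF42

Little-endian: lowest address holds the least-significant byte.
Reassemble most-significant byte first: 0D A1 A9 60 C9 E7 AF 42 → 0x0DA1A960C9E7AF42.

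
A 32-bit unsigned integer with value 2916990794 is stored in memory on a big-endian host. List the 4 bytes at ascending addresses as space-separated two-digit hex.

2916990794 in hexadecimal, padded to 32 bits, is 0xADDDBF4A.
Split into bytes (most-significant first): AD DD BF 4A.
Big-endian stores the most-significant byte at the lowest address.
So the memory order matches the most-significant-first order: AD DD BF 4A.

AD DD BF 4A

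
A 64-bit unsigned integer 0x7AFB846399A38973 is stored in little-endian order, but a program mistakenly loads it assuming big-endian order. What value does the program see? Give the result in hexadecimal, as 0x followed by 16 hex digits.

Stored little-endian, the bytes at ascending addresses are 73 89 A3 99 63 84 FB 7A.
Read back as big-endian, the last byte is least significant, giving 0x7389A3996384FB7A.

0x7389A3996384FB7A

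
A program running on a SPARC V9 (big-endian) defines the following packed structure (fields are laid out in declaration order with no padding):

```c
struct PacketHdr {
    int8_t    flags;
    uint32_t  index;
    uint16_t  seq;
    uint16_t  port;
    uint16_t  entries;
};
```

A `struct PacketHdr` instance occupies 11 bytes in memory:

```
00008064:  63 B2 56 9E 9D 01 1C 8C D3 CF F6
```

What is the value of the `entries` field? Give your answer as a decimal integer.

53238

`entries` follows `flags` (1 B), `index` (4 B), `seq` (2 B), `port` (2 B), so it starts at offset 1 + 4 + 2 + 2 = 9 and occupies 2 bytes.
Bytes at offsets 9..10: CF F6.
In big-endian order the high byte comes first in memory.
The bytes are already most-significant first: 0xCFF6.
0xCFF6 = 53238.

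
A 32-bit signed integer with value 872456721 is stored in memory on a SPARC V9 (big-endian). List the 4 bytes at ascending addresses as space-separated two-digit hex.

872456721 in hexadecimal, padded to 32 bits, is 0x3400A211.
Split into bytes (most-significant first): 34 00 A2 11.
Big-endian stores the most-significant byte at the lowest address.
So the memory order matches the most-significant-first order: 34 00 A2 11.

34 00 A2 11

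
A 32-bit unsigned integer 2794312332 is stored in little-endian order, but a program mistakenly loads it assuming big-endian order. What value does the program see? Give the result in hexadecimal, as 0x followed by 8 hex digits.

0x8CD28DA6

2794312332 in 32-bit hexadecimal is 0xA68DD28C.
Stored little-endian, the bytes at ascending addresses are 8C D2 8D A6.
Read back as big-endian, the last byte is least significant, giving 0x8CD28DA6.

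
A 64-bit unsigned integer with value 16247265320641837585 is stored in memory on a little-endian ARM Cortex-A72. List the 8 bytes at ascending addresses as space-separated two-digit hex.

16247265320641837585 in hexadecimal, padded to 64 bits, is 0xE179E1BA38613A11.
Split into bytes (most-significant first): E1 79 E1 BA 38 61 3A 11.
Little-endian: lowest address holds the least-significant byte.
So at ascending addresses the bytes are 11 3A 61 38 BA E1 79 E1.

11 3A 61 38 BA E1 79 E1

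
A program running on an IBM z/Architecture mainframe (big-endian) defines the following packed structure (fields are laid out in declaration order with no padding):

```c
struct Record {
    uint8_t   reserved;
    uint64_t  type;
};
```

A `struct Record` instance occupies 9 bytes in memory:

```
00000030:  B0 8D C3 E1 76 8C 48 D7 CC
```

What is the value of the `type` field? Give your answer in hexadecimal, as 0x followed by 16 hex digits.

`type` follows `reserved` (1 byte), so it starts at byte offset 1 and occupies 8 bytes.
Bytes at offsets 1..8: 8D C3 E1 76 8C 48 D7 CC.
Big-endian: lowest address holds the most-significant byte.
The bytes are already most-significant first: 0x8DC3E1768C48D7CC.

0x8DC3E1768C48D7CC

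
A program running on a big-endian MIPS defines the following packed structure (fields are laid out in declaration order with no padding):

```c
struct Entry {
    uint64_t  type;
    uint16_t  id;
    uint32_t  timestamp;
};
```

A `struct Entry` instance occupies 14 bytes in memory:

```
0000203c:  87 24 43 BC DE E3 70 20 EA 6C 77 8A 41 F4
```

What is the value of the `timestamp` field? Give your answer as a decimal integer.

`timestamp` follows `type` (8 B), `id` (2 B), so it starts at offset 8 + 2 = 10 and occupies 4 bytes.
Bytes at offsets 10..13: 77 8A 41 F4.
Big-endian: lowest address holds the most-significant byte.
The bytes are already most-significant first: 0x778A41F4.
0x778A41F4 = 2005549556.

2005549556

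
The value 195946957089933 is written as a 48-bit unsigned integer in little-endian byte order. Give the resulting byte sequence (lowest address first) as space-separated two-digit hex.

195946957089933 in hexadecimal, padded to 48 bits, is 0xB23674C5AC8D.
Split into bytes (most-significant first): B2 36 74 C5 AC 8D.
Little-endian stores the least-significant byte at the lowest address.
So at ascending addresses the bytes are 8D AC C5 74 36 B2.

8D AC C5 74 36 B2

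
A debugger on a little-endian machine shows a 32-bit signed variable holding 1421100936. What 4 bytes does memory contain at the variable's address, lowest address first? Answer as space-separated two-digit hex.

88 47 B4 54

1421100936 in hexadecimal, padded to 32 bits, is 0x54B44788.
Split into bytes (most-significant first): 54 B4 47 88.
Little-endian stores the least-significant byte at the lowest address.
So at ascending addresses the bytes are 88 47 B4 54.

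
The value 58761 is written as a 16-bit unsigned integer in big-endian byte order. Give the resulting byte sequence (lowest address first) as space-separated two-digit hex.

58761 in hexadecimal, padded to 16 bits, is 0xE589.
Split into bytes (most-significant first): E5 89.
In big-endian order the high byte comes first in memory.
So the memory order matches the most-significant-first order: E5 89.

E5 89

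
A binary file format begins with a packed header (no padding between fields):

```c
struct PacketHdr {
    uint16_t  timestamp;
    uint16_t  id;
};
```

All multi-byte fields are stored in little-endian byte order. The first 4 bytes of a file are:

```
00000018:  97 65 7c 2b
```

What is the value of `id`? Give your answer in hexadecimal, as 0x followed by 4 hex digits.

0x2B7C

`id` follows `timestamp` (2 bytes), so it starts at byte offset 2 and occupies 2 bytes.
Bytes at offsets 2..3: 7C 2B.
Little-endian: lowest address holds the least-significant byte.
Reassemble most-significant byte first: 2B 7C → 0x2B7C.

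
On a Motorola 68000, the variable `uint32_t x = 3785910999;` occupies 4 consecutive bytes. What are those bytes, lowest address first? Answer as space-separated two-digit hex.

E1 A8 6A D7

3785910999 in hexadecimal, padded to 32 bits, is 0xE1A86AD7.
Split into bytes (most-significant first): E1 A8 6A D7.
Big-endian stores the most-significant byte at the lowest address.
So the memory order matches the most-significant-first order: E1 A8 6A D7.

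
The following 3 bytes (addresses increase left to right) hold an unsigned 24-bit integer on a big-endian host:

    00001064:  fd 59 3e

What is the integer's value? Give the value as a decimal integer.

16603454

In big-endian order the high byte comes first in memory.
The bytes are already most-significant first: 0xFD593E.
0xFD593E = 16603454.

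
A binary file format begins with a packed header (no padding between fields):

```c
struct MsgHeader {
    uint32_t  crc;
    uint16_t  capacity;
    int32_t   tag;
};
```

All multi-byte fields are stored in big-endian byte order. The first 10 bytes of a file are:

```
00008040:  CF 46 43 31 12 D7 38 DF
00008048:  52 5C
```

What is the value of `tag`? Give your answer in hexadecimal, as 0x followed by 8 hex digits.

`tag` follows `crc` (4 B), `capacity` (2 B), so it starts at offset 4 + 2 = 6 and occupies 4 bytes.
Bytes at offsets 6..9: 38 DF 52 5C.
Big-endian stores the most-significant byte at the lowest address.
The bytes are already most-significant first: 0x38DF525C.

0x38DF525C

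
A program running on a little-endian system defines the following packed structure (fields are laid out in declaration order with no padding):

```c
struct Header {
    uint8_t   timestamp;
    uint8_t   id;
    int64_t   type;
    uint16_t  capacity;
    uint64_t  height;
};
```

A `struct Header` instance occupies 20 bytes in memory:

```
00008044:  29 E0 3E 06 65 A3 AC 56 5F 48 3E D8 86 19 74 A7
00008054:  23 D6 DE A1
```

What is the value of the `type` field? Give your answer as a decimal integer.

5214982192993994302

`type` follows `timestamp` (1 B), `id` (1 B), so it starts at offset 1 + 1 = 2 and occupies 8 bytes.
Bytes at offsets 2..9: 3E 06 65 A3 AC 56 5F 48.
Little-endian stores the least-significant byte at the lowest address.
Reassemble most-significant byte first: 48 5F 56 AC A3 65 06 3E → 0x485F56ACA365063E.
0x485F56ACA365063E = 5214982192993994302.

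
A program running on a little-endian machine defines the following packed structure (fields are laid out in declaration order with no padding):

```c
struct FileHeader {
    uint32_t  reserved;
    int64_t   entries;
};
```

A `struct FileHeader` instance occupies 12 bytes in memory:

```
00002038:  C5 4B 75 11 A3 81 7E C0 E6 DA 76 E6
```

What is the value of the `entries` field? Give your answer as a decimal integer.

-1840042713127419485

`entries` follows `reserved` (4 bytes), so it starts at byte offset 4 and occupies 8 bytes.
Bytes at offsets 4..11: A3 81 7E C0 E6 DA 76 E6.
Little-endian stores the least-significant byte at the lowest address.
Reassemble most-significant byte first: E6 76 DA E6 C0 7E 81 A3 → 0xE676DAE6C07E81A3.
Top bit is set, so as a signed 64-bit value this is 0xE676DAE6C07E81A3 − 2^64 = -1840042713127419485.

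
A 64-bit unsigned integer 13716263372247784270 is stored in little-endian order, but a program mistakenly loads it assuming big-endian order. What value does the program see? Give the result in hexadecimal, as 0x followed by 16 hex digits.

13716263372247784270 in 64-bit hexadecimal is 0xBE59F4DD7C87DB4E.
Stored little-endian, the bytes at ascending addresses are 4E DB 87 7C DD F4 59 BE.
Read back as big-endian, the last byte is least significant, giving 0x4EDB877CDDF459BE.

0x4EDB877CDDF459BE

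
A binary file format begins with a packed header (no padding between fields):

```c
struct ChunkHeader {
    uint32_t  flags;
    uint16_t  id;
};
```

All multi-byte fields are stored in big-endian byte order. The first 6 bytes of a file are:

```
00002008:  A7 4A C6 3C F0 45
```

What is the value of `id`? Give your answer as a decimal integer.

`id` follows `flags` (4 bytes), so it starts at byte offset 4 and occupies 2 bytes.
Bytes at offsets 4..5: F0 45.
Big-endian stores the most-significant byte at the lowest address.
The bytes are already most-significant first: 0xF045.
0xF045 = 61509.

61509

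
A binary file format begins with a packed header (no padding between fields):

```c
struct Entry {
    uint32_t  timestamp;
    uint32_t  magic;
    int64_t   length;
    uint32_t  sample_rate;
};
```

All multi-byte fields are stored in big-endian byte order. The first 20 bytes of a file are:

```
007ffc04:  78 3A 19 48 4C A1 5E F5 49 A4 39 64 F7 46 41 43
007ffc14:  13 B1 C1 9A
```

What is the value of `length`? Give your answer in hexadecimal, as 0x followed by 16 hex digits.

`length` follows `timestamp` (4 B), `magic` (4 B), so it starts at offset 4 + 4 = 8 and occupies 8 bytes.
Bytes at offsets 8..15: 49 A4 39 64 F7 46 41 43.
Big-endian stores the most-significant byte at the lowest address.
The bytes are already most-significant first: 0x49A43964F7464143.

0x49A43964F7464143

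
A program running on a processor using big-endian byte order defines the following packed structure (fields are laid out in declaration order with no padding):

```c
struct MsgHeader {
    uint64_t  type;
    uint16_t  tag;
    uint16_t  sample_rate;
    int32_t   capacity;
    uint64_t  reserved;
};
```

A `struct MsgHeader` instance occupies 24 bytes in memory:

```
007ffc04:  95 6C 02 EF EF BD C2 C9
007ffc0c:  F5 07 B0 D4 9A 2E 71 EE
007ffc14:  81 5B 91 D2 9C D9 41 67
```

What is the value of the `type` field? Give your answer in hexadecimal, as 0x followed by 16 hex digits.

0x956C02EFEFBDC2C9

`type` is the first field, at byte offset 0, occupying 8 bytes.
Bytes at offsets 0..7: 95 6C 02 EF EF BD C2 C9.
Big-endian stores the most-significant byte at the lowest address.
The bytes are already most-significant first: 0x956C02EFEFBDC2C9.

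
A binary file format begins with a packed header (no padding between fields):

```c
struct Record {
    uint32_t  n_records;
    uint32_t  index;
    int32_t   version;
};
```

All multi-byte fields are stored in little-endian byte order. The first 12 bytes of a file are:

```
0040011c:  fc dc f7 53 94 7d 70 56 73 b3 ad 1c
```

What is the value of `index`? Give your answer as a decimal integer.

`index` follows `n_records` (4 bytes), so it starts at byte offset 4 and occupies 4 bytes.
Bytes at offsets 4..7: 94 7D 70 56.
In little-endian order the low byte comes first in memory.
Reassemble most-significant byte first: 56 70 7D 94 → 0x56707D94.
0x56707D94 = 1450212756.

1450212756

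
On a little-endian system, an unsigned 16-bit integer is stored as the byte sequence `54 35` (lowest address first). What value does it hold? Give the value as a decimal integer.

Little-endian: lowest address holds the least-significant byte.
Reassemble most-significant byte first: 35 54 → 0x3554.
0x3554 = 13652.

13652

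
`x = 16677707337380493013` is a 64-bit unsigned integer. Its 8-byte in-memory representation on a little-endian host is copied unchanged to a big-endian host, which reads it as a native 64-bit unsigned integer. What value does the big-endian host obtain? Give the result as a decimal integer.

15381619052625425383

16677707337380493013 in 64-bit hexadecimal is 0xE7731E76087D76D5.
Stored little-endian, the bytes at ascending addresses are D5 76 7D 08 76 1E 73 E7.
Read back as big-endian, the last byte is least significant, giving 0xD5767D08761E73E7.
0xD5767D08761E73E7 = 15381619052625425383.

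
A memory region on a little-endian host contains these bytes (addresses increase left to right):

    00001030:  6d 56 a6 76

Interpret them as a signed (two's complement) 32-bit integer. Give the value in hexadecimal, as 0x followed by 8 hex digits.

0x76A6566D

Little-endian: lowest address holds the least-significant byte.
Reassemble most-significant byte first: 76 A6 56 6D → 0x76A6566D.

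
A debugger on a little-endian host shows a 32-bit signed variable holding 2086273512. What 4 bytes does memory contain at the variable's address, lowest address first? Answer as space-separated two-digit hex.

E8 01 5A 7C

2086273512 in hexadecimal, padded to 32 bits, is 0x7C5A01E8.
Split into bytes (most-significant first): 7C 5A 01 E8.
In little-endian order the low byte comes first in memory.
So at ascending addresses the bytes are E8 01 5A 7C.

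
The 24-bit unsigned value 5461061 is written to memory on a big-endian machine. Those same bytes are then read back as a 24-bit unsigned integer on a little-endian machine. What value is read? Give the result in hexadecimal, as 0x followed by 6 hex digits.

0x455453

5461061 in 24-bit hexadecimal is 0x535445.
Stored big-endian, the bytes at ascending addresses are 53 54 45.
Read back as little-endian, the first byte is least significant, giving 0x455453.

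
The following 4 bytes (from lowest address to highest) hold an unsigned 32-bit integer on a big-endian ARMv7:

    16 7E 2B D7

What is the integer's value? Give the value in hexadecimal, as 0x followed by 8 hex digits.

Big-endian stores the most-significant byte at the lowest address.
The bytes are already most-significant first: 0x167E2BD7.

0x167E2BD7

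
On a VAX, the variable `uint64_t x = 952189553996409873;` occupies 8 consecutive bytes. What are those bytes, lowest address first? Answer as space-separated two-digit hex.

11 2C CB BC 5A DB 36 0D

952189553996409873 in hexadecimal, padded to 64 bits, is 0x0D36DB5ABCCB2C11.
Split into bytes (most-significant first): 0D 36 DB 5A BC CB 2C 11.
In little-endian order the low byte comes first in memory.
So at ascending addresses the bytes are 11 2C CB BC 5A DB 36 0D.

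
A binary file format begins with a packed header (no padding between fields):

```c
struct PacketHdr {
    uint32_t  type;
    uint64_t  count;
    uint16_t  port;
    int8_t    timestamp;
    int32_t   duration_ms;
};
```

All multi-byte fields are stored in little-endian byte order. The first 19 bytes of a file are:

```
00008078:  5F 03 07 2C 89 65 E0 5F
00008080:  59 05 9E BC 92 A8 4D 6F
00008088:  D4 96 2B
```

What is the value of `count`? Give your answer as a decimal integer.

13591306606869505417

`count` follows `type` (4 bytes), so it starts at byte offset 4 and occupies 8 bytes.
Bytes at offsets 4..11: 89 65 E0 5F 59 05 9E BC.
Little-endian stores the least-significant byte at the lowest address.
Reassemble most-significant byte first: BC 9E 05 59 5F E0 65 89 → 0xBC9E05595FE06589.
0xBC9E05595FE06589 = 13591306606869505417.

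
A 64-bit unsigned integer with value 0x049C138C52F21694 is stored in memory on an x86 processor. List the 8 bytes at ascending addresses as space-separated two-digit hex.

Split into bytes (most-significant first): 04 9C 13 8C 52 F2 16 94.
In little-endian order the low byte comes first in memory.
So at ascending addresses the bytes are 94 16 F2 52 8C 13 9C 04.

94 16 F2 52 8C 13 9C 04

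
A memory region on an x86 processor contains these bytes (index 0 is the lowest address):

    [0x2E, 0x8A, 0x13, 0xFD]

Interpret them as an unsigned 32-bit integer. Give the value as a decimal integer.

4245916206

In little-endian order the low byte comes first in memory.
Reassemble most-significant byte first: FD 13 8A 2E → 0xFD138A2E.
0xFD138A2E = 4245916206.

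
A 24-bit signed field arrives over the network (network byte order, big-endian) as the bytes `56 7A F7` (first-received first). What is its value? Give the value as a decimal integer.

5667575

In big-endian order the high byte comes first in memory.
The bytes are already most-significant first: 0x567AF7.
0x567AF7 = 5667575.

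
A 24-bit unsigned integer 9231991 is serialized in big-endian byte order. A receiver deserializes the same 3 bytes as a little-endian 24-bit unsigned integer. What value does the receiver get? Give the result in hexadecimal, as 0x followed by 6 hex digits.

9231991 in 24-bit hexadecimal is 0x8CDE77.
Stored big-endian, the bytes at ascending addresses are 8C DE 77.
Read back as little-endian, the first byte is least significant, giving 0x77DE8C.

0x77DE8C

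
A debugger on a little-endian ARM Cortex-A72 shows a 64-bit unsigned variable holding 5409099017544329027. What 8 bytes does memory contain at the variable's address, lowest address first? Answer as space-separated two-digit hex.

43 E7 A4 D7 E5 FA 10 4B

5409099017544329027 in hexadecimal, padded to 64 bits, is 0x4B10FAE5D7A4E743.
Split into bytes (most-significant first): 4B 10 FA E5 D7 A4 E7 43.
Little-endian: lowest address holds the least-significant byte.
So at ascending addresses the bytes are 43 E7 A4 D7 E5 FA 10 4B.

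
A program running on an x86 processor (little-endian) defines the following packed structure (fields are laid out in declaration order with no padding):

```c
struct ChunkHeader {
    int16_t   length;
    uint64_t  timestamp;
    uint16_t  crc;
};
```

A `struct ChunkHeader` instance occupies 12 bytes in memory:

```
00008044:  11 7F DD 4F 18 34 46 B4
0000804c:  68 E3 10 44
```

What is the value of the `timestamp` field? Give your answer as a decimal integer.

16386545457802268637

`timestamp` follows `length` (2 bytes), so it starts at byte offset 2 and occupies 8 bytes.
Bytes at offsets 2..9: DD 4F 18 34 46 B4 68 E3.
In little-endian order the low byte comes first in memory.
Reassemble most-significant byte first: E3 68 B4 46 34 18 4F DD → 0xE368B44634184FDD.
0xE368B44634184FDD = 16386545457802268637.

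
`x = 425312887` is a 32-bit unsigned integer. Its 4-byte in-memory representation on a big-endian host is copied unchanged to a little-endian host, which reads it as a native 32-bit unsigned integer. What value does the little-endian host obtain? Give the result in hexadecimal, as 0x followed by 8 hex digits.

0x77C25919

425312887 in 32-bit hexadecimal is 0x1959C277.
Stored big-endian, the bytes at ascending addresses are 19 59 C2 77.
Read back as little-endian, the first byte is least significant, giving 0x77C25919.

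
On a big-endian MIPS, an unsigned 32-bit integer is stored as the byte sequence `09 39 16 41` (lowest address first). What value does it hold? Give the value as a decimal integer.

Big-endian stores the most-significant byte at the lowest address.
The bytes are already most-significant first: 0x09391641.
0x09391641 = 154736193.

154736193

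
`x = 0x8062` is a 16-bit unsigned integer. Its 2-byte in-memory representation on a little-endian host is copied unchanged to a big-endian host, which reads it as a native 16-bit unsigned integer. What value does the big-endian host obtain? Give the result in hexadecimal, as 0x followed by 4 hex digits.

0x6280

Stored little-endian, the bytes at ascending addresses are 62 80.
Read back as big-endian, the last byte is least significant, giving 0x6280.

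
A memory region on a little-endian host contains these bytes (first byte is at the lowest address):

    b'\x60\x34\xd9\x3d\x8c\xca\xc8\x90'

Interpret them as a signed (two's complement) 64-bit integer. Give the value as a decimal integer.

-8013932833223920544

In little-endian order the low byte comes first in memory.
Reassemble most-significant byte first: 90 C8 CA 8C 3D D9 34 60 → 0x90C8CA8C3DD93460.
Top bit is set, so as a signed 64-bit value this is 0x90C8CA8C3DD93460 − 2^64 = -8013932833223920544.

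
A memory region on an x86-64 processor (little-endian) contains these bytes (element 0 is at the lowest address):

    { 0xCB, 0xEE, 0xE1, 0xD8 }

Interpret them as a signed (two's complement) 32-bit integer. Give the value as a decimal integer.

In little-endian order the low byte comes first in memory.
Reassemble most-significant byte first: D8 E1 EE CB → 0xD8E1EECB.
Top bit is set, so as a signed 32-bit value this is 0xD8E1EECB − 2^32 = -656281909.

-656281909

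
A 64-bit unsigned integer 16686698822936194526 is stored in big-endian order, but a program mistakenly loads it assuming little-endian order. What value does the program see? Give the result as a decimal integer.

16686698822936194526 in 64-bit hexadecimal is 0xE793102B670A6DDE.
Stored big-endian, the bytes at ascending addresses are E7 93 10 2B 67 0A 6D DE.
Read back as little-endian, the first byte is least significant, giving 0xDE6D0A672B1093E7.
0xDE6D0A672B1093E7 = 16027478087101879271.

16027478087101879271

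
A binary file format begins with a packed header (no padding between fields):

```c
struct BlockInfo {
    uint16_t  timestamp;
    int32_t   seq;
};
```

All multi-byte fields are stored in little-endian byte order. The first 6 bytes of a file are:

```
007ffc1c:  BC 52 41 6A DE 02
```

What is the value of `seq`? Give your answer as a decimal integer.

48130625

`seq` follows `timestamp` (2 bytes), so it starts at byte offset 2 and occupies 4 bytes.
Bytes at offsets 2..5: 41 6A DE 02.
Little-endian: lowest address holds the least-significant byte.
Reassemble most-significant byte first: 02 DE 6A 41 → 0x02DE6A41.
0x02DE6A41 = 48130625.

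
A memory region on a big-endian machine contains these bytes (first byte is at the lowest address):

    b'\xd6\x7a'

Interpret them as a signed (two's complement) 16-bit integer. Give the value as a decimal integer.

In big-endian order the high byte comes first in memory.
The bytes are already most-significant first: 0xD67A.
Top bit is set, so as a signed 16-bit value this is 0xD67A − 2^16 = -10630.

-10630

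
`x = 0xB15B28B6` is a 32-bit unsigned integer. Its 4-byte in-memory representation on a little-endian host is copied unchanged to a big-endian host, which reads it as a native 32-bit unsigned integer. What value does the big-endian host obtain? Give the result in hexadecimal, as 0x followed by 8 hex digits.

0xB6285BB1

Stored little-endian, the bytes at ascending addresses are B6 28 5B B1.
Read back as big-endian, the last byte is least significant, giving 0xB6285BB1.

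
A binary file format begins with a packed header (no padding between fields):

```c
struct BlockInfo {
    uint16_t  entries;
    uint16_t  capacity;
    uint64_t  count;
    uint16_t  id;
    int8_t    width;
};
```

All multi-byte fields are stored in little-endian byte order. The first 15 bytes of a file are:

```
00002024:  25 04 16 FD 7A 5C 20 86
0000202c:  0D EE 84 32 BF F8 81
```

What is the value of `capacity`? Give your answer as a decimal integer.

`capacity` follows `entries` (2 bytes), so it starts at byte offset 2 and occupies 2 bytes.
Bytes at offsets 2..3: 16 FD.
Little-endian stores the least-significant byte at the lowest address.
Reassemble most-significant byte first: FD 16 → 0xFD16.
0xFD16 = 64790.

64790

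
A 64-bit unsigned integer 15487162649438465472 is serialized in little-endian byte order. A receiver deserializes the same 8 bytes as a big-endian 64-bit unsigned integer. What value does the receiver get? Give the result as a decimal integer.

13847858614220680662

15487162649438465472 in 64-bit hexadecimal is 0xD6ED74600A7A2DC0.
Stored little-endian, the bytes at ascending addresses are C0 2D 7A 0A 60 74 ED D6.
Read back as big-endian, the last byte is least significant, giving 0xC02D7A0A6074EDD6.
0xC02D7A0A6074EDD6 = 13847858614220680662.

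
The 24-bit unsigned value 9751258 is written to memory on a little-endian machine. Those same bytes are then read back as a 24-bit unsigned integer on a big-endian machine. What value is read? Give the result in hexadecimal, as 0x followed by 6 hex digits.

0xDACA94

9751258 in 24-bit hexadecimal is 0x94CADA.
Stored little-endian, the bytes at ascending addresses are DA CA 94.
Read back as big-endian, the last byte is least significant, giving 0xDACA94.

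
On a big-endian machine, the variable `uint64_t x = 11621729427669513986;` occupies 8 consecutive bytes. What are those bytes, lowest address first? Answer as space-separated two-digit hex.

A1 48 AD 57 03 F1 F7 02

11621729427669513986 in hexadecimal, padded to 64 bits, is 0xA148AD5703F1F702.
Split into bytes (most-significant first): A1 48 AD 57 03 F1 F7 02.
Big-endian stores the most-significant byte at the lowest address.
So the memory order matches the most-significant-first order: A1 48 AD 57 03 F1 F7 02.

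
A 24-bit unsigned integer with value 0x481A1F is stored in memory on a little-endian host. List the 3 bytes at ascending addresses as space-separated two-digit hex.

Split into bytes (most-significant first): 48 1A 1F.
Little-endian stores the least-significant byte at the lowest address.
So at ascending addresses the bytes are 1F 1A 48.

1F 1A 48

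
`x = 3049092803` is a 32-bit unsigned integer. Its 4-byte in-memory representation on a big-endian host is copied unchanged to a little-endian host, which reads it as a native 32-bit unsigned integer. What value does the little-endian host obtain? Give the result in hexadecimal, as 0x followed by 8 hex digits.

3049092803 in 32-bit hexadecimal is 0xB5BD76C3.
Stored big-endian, the bytes at ascending addresses are B5 BD 76 C3.
Read back as little-endian, the first byte is least significant, giving 0xC376BDB5.

0xC376BDB5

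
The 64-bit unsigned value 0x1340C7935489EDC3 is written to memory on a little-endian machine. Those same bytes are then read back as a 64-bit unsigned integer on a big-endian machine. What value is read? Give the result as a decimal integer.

Stored little-endian, the bytes at ascending addresses are C3 ED 89 54 93 C7 40 13.
Read back as big-endian, the last byte is least significant, giving 0xC3ED895493C74013.
0xC3ED895493C74013 = 14118091403225939987.

14118091403225939987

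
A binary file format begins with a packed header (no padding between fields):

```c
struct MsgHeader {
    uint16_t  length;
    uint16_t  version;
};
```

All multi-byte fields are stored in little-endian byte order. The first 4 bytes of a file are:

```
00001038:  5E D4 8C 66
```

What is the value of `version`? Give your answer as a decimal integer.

`version` follows `length` (2 bytes), so it starts at byte offset 2 and occupies 2 bytes.
Bytes at offsets 2..3: 8C 66.
In little-endian order the low byte comes first in memory.
Reassemble most-significant byte first: 66 8C → 0x668C.
0x668C = 26252.

26252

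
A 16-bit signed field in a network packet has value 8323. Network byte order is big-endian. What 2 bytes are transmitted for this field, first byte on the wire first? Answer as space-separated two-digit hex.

8323 in hexadecimal, padded to 16 bits, is 0x2083.
Split into bytes (most-significant first): 20 83.
In big-endian order the high byte comes first in memory.
So the memory order matches the most-significant-first order: 20 83.

20 83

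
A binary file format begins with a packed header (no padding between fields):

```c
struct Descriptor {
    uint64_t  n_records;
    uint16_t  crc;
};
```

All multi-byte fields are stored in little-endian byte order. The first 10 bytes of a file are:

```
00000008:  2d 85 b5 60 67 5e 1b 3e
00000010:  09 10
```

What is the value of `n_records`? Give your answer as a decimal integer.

4475274452819871021

`n_records` is the first field, at byte offset 0, occupying 8 bytes.
Bytes at offsets 0..7: 2D 85 B5 60 67 5E 1B 3E.
Little-endian: lowest address holds the least-significant byte.
Reassemble most-significant byte first: 3E 1B 5E 67 60 B5 85 2D → 0x3E1B5E6760B5852D.
0x3E1B5E6760B5852D = 4475274452819871021.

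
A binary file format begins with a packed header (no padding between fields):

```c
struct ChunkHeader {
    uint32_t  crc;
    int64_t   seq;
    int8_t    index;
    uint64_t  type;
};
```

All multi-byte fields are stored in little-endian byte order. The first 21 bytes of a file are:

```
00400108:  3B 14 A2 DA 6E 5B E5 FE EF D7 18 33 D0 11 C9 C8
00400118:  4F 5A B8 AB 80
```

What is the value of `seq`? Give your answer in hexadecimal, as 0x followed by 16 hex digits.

`seq` follows `crc` (4 bytes), so it starts at byte offset 4 and occupies 8 bytes.
Bytes at offsets 4..11: 6E 5B E5 FE EF D7 18 33.
Little-endian: lowest address holds the least-significant byte.
Reassemble most-significant byte first: 33 18 D7 EF FE E5 5B 6E → 0x3318D7EFFEE55B6E.

0x3318D7EFFEE55B6E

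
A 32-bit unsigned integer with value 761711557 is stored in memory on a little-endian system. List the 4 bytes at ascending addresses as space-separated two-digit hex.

761711557 in hexadecimal, padded to 32 bits, is 0x2D66CBC5.
Split into bytes (most-significant first): 2D 66 CB C5.
Little-endian: lowest address holds the least-significant byte.
So at ascending addresses the bytes are C5 CB 66 2D.

C5 CB 66 2D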